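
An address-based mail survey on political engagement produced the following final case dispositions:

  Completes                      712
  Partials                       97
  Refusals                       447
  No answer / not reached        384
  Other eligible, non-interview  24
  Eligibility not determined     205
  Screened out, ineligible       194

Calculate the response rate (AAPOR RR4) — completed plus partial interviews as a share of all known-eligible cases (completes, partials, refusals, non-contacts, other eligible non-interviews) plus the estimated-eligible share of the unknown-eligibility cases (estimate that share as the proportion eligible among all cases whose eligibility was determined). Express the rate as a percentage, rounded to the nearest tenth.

43.8%

Numerator → 712 + 97 = 809
Known eligible → 712 + 97 + 447 + 384 + 24 = 1664
e = 1664 / (1664 + 194) = 1664 / 1858 = 0.8956
Estimated eligible among unknowns → 0.8956 × 205 = 183.60
Denominator → 1664 + 183.60 = 1847.60
RR4 = 809 / 1847.60 = 0.4379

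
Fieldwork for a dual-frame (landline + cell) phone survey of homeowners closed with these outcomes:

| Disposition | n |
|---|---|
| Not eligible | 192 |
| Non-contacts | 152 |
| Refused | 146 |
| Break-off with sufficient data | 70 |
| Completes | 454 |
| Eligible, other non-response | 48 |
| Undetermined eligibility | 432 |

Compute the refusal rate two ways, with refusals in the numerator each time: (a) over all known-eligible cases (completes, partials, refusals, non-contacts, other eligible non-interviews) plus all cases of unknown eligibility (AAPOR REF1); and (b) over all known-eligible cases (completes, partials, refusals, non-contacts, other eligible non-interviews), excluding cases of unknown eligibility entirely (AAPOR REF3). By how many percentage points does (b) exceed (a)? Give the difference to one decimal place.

Numerator: 146
Base: 454 + 70 + 146 + 152 + 48 + 432 = 1302
REF1 = 146 / 1302 = 0.1121
Base: 454 + 70 + 146 + 152 + 48 = 870
REF3 = 146 / 870 = 0.1678
Difference = 16.78 − 11.21 = 5.57 percentage points

5.6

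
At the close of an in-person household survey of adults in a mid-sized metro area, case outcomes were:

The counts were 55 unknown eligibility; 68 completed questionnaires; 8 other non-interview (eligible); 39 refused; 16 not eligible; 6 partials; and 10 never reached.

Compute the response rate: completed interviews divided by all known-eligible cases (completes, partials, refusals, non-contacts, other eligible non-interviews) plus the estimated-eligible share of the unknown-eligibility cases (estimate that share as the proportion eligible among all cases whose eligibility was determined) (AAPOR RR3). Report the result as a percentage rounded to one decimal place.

37.8%

Num → 68
Known eligible → 68 + 6 + 39 + 10 + 8 = 131
e = 131 / (131 + 16) = 131 / 147 = 0.8912
Eligible share of unknowns → 0.8912 × 55 = 49.02
Base → 131 + 49.02 = 180.02
RR3 = 68 / 180.02 = 0.3777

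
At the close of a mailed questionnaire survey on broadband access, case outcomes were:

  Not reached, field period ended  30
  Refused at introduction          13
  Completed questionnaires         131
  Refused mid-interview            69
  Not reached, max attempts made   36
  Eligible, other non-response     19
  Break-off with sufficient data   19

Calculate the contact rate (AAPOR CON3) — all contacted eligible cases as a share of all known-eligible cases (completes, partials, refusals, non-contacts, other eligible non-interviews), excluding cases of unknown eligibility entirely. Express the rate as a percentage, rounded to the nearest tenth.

Refused = 13 + 69 = 82
Never reached = 30 + 36 = 66
Numerator → 131 + 19 + 82 + 19 = 251
Denom → 131 + 19 + 82 + 66 + 19 = 317
CON3 = 251 / 317 = 0.7918

79.2%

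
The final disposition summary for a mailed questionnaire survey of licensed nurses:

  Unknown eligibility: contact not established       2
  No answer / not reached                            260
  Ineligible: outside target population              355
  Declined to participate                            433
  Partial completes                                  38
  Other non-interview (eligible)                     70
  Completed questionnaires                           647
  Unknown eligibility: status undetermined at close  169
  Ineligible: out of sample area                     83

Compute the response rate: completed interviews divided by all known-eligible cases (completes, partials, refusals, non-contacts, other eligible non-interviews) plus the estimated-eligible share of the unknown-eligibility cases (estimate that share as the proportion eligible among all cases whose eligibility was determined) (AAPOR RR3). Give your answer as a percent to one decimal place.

Unknown eligibility = 2 + 169 = 171
Not eligible = 355 + 83 = 438
Numerator: 647
Known eligible: 647 + 38 + 433 + 260 + 70 = 1448
e = 1448 / (1448 + 438) = 1448 / 1886 = 0.7678
e × U: 0.7678 × 171 = 131.29
Base: 1448 + 131.29 = 1579.29
RR3 = 647 / 1579.29 = 0.4097

41.0%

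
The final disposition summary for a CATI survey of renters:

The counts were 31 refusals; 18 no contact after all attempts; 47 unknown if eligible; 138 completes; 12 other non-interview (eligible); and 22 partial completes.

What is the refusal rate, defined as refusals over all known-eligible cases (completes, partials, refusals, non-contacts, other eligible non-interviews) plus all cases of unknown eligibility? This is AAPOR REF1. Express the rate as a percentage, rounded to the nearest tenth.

11.6%

Num → 31
Denominator → 138 + 22 + 31 + 18 + 12 + 47 = 268
REF1 = 31 / 268 = 0.1157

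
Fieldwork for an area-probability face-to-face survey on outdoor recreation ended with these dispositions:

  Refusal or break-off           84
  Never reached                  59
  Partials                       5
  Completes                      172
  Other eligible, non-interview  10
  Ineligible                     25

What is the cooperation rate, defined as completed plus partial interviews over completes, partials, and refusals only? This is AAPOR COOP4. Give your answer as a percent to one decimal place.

Num = 172 + 5 = 177
Denom = 172 + 5 + 84 = 261
COOP4 = 177 / 261 = 0.6782

67.8%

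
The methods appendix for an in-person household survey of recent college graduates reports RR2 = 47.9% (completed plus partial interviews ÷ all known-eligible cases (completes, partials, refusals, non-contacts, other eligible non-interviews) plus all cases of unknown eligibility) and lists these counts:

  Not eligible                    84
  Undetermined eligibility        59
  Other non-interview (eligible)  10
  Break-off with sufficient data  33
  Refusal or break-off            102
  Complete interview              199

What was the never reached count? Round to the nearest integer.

Numerator = 199 + 33 = 232
RR2 = 232 / D = 0.479
D = 232 / 0.479 = 484.3
Other denominator terms total 403
never reached = 484.3 − 403 ≈ 81

81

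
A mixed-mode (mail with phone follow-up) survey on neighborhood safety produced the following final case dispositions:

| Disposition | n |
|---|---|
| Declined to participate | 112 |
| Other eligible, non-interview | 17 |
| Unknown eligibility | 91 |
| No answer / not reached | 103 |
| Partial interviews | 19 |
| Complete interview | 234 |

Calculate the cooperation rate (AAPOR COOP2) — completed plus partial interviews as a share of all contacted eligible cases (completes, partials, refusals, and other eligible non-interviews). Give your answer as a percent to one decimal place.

Top = 234 + 19 = 253
Base = 234 + 19 + 112 + 17 = 382
COOP2 = 253 / 382 = 0.6623

66.2%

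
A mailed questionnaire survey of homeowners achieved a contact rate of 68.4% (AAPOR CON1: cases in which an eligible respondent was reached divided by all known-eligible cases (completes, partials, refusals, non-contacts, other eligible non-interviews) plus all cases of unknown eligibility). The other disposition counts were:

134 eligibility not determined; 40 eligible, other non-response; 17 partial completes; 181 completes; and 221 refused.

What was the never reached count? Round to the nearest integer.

78

Top → 181 + 17 + 221 + 40 = 459
CON1 = 459 / D = 0.684
D = 459 / 0.684 = 671.1
Rest of base = 593
never reached = 671.1 − 593 ≈ 78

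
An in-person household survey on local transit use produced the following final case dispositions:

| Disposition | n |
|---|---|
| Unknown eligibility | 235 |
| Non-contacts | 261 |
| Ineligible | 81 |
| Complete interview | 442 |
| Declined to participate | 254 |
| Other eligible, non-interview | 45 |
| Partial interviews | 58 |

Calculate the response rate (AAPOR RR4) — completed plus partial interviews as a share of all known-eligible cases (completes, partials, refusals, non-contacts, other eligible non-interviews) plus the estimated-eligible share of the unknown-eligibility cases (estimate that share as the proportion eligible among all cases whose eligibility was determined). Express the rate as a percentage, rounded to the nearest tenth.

39.1%

Num → 442 + 58 = 500
Known eligible → 442 + 58 + 254 + 261 + 45 = 1060
e = 1060 / (1060 + 81) = 1060 / 1141 = 0.9290
Estimated eligible among unknowns → 0.9290 × 235 = 218.31
Base → 1060 + 218.31 = 1278.31
RR4 = 500 / 1278.31 = 0.3911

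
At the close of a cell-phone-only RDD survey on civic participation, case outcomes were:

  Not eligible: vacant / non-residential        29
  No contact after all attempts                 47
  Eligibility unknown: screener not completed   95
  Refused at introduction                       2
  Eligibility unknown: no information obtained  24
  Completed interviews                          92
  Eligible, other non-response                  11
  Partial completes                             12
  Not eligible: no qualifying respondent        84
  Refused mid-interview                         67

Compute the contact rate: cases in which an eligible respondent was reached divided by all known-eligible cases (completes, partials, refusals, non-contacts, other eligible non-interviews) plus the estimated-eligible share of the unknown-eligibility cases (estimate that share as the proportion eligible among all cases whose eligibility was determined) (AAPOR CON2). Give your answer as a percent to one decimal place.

Declined to participate = 2 + 67 = 69
Eligibility not determined = 95 + 24 = 119
Not eligible = 84 + 29 = 113
Num → 92 + 12 + 69 + 11 = 184
Known eligible → 92 + 12 + 69 + 47 + 11 = 231
e = 231 / (231 + 113) = 231 / 344 = 0.6715
Eligible share of unknowns → 0.6715 × 119 = 79.91
Denom → 231 + 79.91 = 310.91
CON2 = 184 / 310.91 = 0.5918

59.2%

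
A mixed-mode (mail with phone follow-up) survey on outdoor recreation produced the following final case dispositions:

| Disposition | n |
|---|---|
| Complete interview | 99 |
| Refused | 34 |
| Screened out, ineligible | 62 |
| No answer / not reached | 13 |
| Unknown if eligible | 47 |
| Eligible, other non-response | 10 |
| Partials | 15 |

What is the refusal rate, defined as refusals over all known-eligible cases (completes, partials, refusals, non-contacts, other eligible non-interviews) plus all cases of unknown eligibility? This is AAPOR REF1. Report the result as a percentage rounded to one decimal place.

Top = 34
Denom = 99 + 15 + 34 + 13 + 10 + 47 = 218
REF1 = 34 / 218 = 0.1560

15.6%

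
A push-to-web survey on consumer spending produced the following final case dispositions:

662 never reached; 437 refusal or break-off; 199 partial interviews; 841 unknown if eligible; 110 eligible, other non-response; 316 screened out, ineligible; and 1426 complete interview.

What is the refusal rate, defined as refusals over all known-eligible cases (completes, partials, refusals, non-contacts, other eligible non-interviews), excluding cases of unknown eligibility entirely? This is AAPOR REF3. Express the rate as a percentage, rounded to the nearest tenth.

Top = 437
Base = 1426 + 199 + 437 + 662 + 110 = 2834
REF3 = 437 / 2834 = 0.1542

15.4%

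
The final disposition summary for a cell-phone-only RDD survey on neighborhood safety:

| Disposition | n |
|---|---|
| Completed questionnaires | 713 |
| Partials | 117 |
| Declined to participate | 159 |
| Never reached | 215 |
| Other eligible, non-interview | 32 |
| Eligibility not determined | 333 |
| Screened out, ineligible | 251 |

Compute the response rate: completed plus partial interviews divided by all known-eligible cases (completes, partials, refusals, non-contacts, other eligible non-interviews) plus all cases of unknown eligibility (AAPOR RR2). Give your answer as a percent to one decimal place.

52.9%

Top → 713 + 117 = 830
Base → 713 + 117 + 159 + 215 + 32 + 333 = 1569
RR2 = 830 / 1569 = 0.5290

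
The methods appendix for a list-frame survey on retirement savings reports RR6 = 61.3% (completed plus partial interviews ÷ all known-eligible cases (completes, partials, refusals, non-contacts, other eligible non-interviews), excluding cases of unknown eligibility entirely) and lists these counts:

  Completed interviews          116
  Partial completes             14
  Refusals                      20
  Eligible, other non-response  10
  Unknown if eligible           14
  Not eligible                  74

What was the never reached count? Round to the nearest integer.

Top → 116 + 14 = 130
RR6 = 130 / D = 0.613
D = 130 / 0.613 = 212.1
Other denominator terms total 160
never reached = 212.1 − 160 ≈ 52

52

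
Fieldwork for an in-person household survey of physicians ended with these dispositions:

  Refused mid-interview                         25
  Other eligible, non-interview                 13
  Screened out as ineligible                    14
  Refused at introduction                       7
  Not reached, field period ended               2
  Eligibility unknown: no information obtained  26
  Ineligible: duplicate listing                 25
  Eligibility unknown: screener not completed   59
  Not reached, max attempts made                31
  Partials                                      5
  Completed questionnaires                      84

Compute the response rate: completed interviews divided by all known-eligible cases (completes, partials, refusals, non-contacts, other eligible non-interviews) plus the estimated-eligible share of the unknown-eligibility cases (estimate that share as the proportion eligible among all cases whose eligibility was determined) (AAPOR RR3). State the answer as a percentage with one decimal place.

35.6%

Refusals = 7 + 25 = 32
Never reached = 2 + 31 = 33
Unknown eligibility = 59 + 26 = 85
Ineligible = 14 + 25 = 39
Top: 84
Eligible (known): 84 + 5 + 32 + 33 + 13 = 167
e = 167 / (167 + 39) = 167 / 206 = 0.8107
e × U: 0.8107 × 85 = 68.91
Denom: 167 + 68.91 = 235.91
RR3 = 84 / 235.91 = 0.3561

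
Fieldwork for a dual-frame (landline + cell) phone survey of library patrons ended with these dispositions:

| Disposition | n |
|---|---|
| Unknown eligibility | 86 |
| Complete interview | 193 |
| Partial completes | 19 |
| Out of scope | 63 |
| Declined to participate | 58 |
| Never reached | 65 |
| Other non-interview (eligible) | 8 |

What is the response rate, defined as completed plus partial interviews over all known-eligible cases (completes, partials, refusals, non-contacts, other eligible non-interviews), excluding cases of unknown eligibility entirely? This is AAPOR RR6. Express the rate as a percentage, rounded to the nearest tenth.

Num = 193 + 19 = 212
Denom = 193 + 19 + 58 + 65 + 8 = 343
RR6 = 212 / 343 = 0.6181

61.8%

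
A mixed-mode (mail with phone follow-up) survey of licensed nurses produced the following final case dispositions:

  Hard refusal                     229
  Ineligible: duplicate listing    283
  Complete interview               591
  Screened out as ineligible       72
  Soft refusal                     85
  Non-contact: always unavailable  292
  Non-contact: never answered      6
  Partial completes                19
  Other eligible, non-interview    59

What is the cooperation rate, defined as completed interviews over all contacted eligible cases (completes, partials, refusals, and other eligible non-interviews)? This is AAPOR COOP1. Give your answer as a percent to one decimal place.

Declined to participate = 229 + 85 = 314
Never reached = 6 + 292 = 298
Ineligible = 72 + 283 = 355
Num: 591
Denom: 591 + 19 + 314 + 59 = 983
COOP1 = 591 / 983 = 0.6012

60.1%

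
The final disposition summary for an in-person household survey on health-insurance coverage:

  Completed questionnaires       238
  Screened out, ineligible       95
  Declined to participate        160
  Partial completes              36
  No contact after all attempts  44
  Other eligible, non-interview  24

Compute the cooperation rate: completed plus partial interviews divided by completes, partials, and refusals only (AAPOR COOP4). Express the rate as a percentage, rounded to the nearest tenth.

63.1%

Num → 238 + 36 = 274
Base → 238 + 36 + 160 = 434
COOP4 = 274 / 434 = 0.6313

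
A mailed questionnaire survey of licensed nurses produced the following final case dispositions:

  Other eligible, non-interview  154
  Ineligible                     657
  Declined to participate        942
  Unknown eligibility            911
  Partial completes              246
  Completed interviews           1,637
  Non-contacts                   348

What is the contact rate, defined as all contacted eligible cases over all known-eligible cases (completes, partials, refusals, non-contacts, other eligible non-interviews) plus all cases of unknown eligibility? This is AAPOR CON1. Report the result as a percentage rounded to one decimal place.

70.3%

Num = 1637 + 246 + 942 + 154 = 2979
Denom = 1637 + 246 + 942 + 348 + 154 + 911 = 4238
CON1 = 2979 / 4238 = 0.7029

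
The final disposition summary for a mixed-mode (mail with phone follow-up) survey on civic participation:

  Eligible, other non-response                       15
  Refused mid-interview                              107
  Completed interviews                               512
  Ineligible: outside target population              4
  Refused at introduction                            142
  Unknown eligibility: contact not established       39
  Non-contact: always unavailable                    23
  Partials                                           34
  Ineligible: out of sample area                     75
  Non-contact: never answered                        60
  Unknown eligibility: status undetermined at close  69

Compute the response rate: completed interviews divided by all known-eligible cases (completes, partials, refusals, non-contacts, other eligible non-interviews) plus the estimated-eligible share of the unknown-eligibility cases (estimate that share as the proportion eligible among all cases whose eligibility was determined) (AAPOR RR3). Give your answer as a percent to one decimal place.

51.6%

Refusal or break-off = 142 + 107 = 249
No answer / not reached = 60 + 23 = 83
Undetermined eligibility = 39 + 69 = 108
Screened out, ineligible = 4 + 75 = 79
Numerator: 512
Known eligible: 512 + 34 + 249 + 83 + 15 = 893
e = 893 / (893 + 79) = 893 / 972 = 0.9187
Estimated eligible among unknowns: 0.9187 × 108 = 99.22
Denominator: 893 + 99.22 = 992.22
RR3 = 512 / 992.22 = 0.5160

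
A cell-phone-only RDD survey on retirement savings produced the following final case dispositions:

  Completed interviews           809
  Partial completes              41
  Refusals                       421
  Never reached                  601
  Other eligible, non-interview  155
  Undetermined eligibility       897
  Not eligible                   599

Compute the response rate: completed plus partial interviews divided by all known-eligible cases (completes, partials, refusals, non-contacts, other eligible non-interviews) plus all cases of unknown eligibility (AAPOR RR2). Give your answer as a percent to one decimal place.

Numerator = 809 + 41 = 850
Base = 809 + 41 + 421 + 601 + 155 + 897 = 2924
RR2 = 850 / 2924 = 0.2907

29.1%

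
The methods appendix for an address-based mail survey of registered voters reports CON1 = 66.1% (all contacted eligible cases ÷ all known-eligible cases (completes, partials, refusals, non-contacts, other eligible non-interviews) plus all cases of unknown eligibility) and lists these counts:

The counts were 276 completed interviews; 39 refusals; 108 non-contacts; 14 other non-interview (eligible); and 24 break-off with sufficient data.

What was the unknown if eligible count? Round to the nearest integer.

Num: 276 + 24 + 39 + 14 = 353
CON1 = 353 / D = 0.661
D = 353 / 0.661 = 534.0
Remaining denominator categories sum to 461
unknown if eligible = 534.0 − 461 ≈ 73

73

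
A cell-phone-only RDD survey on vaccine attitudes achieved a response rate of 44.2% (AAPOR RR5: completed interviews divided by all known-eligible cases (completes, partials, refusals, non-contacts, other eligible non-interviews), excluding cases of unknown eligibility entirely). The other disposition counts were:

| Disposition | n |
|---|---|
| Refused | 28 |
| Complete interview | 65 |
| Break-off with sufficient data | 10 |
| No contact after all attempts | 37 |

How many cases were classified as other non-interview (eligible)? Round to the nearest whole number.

RR5 = 65 / D = 0.442
D = 65 / 0.442 = 147.1
Remaining denominator categories sum to 140
other non-interview (eligible) = 147.1 − 140 ≈ 7

7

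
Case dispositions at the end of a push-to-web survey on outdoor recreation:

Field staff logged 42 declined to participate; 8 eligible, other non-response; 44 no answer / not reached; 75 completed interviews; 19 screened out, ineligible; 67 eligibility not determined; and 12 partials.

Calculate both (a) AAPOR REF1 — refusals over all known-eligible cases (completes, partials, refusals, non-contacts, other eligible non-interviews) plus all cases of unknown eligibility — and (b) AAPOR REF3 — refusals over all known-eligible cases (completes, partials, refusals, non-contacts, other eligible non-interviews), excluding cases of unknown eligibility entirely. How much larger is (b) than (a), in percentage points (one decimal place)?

6.3

Numerator: 42
Denominator: 75 + 12 + 42 + 44 + 8 + 67 = 248
REF1 = 42 / 248 = 0.1694
Denominator: 75 + 12 + 42 + 44 + 8 = 181
REF3 = 42 / 181 = 0.2320
Difference = 23.20 − 16.94 = 6.26 percentage points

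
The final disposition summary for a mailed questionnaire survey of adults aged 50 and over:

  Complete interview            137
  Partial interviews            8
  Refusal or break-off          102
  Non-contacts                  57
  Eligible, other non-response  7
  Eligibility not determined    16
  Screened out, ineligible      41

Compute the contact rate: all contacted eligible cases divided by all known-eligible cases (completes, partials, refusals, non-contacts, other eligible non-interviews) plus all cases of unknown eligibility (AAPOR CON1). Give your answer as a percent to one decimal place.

Num = 137 + 8 + 102 + 7 = 254
Denom = 137 + 8 + 102 + 57 + 7 + 16 = 327
CON1 = 254 / 327 = 0.7768

77.7%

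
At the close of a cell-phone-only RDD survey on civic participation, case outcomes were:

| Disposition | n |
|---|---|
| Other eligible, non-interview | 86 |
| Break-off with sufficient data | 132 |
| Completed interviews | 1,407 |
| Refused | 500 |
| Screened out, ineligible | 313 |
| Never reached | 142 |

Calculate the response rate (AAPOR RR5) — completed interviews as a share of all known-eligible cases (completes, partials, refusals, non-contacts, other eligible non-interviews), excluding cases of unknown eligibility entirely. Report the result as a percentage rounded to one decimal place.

62.1%

Numerator = 1407
Denom = 1407 + 132 + 500 + 142 + 86 = 2267
RR5 = 1407 / 2267 = 0.6206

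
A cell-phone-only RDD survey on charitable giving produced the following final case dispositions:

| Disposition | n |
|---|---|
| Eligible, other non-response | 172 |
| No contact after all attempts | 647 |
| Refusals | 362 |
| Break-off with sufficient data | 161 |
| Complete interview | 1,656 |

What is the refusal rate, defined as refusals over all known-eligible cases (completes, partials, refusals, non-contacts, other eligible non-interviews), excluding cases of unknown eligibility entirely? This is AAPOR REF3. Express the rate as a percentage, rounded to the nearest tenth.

12.1%

Top: 362
Base: 1656 + 161 + 362 + 647 + 172 = 2998
REF3 = 362 / 2998 = 0.1207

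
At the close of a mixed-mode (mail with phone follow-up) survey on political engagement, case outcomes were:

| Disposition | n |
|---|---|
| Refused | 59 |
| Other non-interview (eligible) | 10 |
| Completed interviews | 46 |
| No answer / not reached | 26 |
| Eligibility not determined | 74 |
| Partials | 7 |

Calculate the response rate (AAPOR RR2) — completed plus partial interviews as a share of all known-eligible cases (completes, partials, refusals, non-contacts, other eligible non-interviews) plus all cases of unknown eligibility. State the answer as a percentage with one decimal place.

23.9%

Top = 46 + 7 = 53
Base = 46 + 7 + 59 + 26 + 10 + 74 = 222
RR2 = 53 / 222 = 0.2387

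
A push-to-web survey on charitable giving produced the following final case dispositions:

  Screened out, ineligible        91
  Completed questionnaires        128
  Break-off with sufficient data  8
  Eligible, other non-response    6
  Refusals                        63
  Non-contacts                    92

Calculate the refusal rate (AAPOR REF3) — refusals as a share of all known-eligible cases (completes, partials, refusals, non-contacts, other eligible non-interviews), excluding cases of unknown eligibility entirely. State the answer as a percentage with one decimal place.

Numerator: 63
Base: 128 + 8 + 63 + 92 + 6 = 297
REF3 = 63 / 297 = 0.2121

21.2%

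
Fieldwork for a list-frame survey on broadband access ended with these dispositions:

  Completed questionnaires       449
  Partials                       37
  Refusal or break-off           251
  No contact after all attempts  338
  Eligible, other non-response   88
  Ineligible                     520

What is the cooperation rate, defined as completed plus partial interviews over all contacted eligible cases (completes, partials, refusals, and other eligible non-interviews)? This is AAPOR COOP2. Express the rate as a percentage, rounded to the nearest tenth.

Numerator → 449 + 37 = 486
Denominator → 449 + 37 + 251 + 88 = 825
COOP2 = 486 / 825 = 0.5891

58.9%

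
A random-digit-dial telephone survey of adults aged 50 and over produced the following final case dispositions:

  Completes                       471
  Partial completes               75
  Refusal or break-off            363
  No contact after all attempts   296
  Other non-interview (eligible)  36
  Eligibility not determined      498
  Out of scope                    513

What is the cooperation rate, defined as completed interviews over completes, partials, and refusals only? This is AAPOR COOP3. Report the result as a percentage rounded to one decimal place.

51.8%

Num = 471
Denom = 471 + 75 + 363 = 909
COOP3 = 471 / 909 = 0.5182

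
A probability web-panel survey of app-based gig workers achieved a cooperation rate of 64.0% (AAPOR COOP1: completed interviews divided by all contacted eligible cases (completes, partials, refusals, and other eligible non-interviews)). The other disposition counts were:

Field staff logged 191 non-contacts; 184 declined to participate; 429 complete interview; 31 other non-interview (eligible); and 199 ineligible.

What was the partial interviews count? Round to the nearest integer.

COOP1 = 429 / D = 0.640
D = 429 / 0.640 = 670.3
Other denominator terms total 644
partial interviews = 670.3 − 644 ≈ 26

26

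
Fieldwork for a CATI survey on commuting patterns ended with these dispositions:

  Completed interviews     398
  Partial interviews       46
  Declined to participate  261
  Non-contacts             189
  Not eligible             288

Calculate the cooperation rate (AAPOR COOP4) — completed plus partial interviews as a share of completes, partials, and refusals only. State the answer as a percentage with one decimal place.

Numerator: 398 + 46 = 444
Denom: 398 + 46 + 261 = 705
COOP4 = 444 / 705 = 0.6298

63.0%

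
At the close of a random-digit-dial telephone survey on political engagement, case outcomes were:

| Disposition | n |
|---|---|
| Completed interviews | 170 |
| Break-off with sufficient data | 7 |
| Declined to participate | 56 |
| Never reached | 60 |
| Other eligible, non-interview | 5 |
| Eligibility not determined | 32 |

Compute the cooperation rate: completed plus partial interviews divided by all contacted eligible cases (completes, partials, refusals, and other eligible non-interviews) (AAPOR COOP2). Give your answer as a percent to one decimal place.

74.4%

Numerator = 170 + 7 = 177
Denom = 170 + 7 + 56 + 5 = 238
COOP2 = 177 / 238 = 0.7437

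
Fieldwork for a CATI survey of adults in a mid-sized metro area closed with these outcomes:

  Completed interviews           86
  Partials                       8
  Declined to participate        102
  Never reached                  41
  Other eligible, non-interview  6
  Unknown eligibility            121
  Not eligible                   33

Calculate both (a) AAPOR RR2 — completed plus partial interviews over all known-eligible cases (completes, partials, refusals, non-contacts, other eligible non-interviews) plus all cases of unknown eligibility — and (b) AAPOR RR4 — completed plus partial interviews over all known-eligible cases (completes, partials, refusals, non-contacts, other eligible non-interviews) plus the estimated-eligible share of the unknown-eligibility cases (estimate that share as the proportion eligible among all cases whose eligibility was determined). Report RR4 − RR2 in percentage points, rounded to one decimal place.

Num → 86 + 8 = 94
Denominator → 86 + 8 + 102 + 41 + 6 + 121 = 364
RR2 = 94 / 364 = 0.2582
Known eligible → 86 + 8 + 102 + 41 + 6 = 243
e = 243 / (243 + 33) = 243 / 276 = 0.8804
Estimated eligible among unknowns → 0.8804 × 121 = 106.53
Denominator → 243 + 106.53 = 349.53
RR4 = 94 / 349.53 = 0.2689
Difference = 26.89 − 25.82 = 1.07 percentage points

1.1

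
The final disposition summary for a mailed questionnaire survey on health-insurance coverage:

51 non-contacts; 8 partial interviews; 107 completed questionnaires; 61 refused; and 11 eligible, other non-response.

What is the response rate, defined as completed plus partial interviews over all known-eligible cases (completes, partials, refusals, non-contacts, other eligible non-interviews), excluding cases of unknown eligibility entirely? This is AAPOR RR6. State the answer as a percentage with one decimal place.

Num → 107 + 8 = 115
Base → 107 + 8 + 61 + 51 + 11 = 238
RR6 = 115 / 238 = 0.4832

48.3%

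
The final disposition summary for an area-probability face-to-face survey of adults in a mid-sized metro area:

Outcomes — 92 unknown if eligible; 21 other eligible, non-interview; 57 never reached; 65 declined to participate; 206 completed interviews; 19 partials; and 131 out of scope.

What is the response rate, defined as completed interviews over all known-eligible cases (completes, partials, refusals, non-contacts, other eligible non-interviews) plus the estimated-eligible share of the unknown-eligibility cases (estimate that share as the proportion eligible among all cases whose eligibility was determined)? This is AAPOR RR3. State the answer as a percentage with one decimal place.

Top: 206
Eligible (known): 206 + 19 + 65 + 57 + 21 = 368
e = 368 / (368 + 131) = 368 / 499 = 0.7375
Eligible share of unknowns: 0.7375 × 92 = 67.85
Denominator: 368 + 67.85 = 435.85
RR3 = 206 / 435.85 = 0.4726

47.3%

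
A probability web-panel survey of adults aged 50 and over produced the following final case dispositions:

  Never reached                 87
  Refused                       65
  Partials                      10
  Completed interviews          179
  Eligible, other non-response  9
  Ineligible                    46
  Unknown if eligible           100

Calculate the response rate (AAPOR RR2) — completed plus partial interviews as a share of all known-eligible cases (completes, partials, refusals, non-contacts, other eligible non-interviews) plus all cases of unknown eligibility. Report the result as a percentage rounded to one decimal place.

Num: 179 + 10 = 189
Denominator: 179 + 10 + 65 + 87 + 9 + 100 = 450
RR2 = 189 / 450 = 0.4200

42.0%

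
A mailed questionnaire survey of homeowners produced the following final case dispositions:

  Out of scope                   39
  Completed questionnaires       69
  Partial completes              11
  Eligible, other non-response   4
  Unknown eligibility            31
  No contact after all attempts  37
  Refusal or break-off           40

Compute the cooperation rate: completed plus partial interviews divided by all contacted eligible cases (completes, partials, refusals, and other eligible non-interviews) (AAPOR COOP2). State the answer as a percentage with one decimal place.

64.5%

Num = 69 + 11 = 80
Denominator = 69 + 11 + 40 + 4 = 124
COOP2 = 80 / 124 = 0.6452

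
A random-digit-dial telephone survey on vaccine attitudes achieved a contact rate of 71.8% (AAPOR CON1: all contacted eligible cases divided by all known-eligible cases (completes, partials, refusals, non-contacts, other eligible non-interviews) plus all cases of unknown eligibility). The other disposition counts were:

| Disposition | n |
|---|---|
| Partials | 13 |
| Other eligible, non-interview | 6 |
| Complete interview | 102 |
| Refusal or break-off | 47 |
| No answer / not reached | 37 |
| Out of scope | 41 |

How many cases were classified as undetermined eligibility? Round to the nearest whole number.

29

Top: 102 + 13 + 47 + 6 = 168
CON1 = 168 / D = 0.718
D = 168 / 0.718 = 234.0
Remaining denominator categories sum to 205
undetermined eligibility = 234.0 − 205 ≈ 29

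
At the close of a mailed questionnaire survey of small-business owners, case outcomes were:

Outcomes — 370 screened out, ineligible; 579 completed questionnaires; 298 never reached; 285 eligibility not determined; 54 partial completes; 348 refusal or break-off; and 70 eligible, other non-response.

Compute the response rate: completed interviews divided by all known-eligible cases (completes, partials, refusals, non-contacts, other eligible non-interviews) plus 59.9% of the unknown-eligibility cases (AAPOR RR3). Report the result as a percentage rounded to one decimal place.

38.1%

Num = 579
Determined eligible = 579 + 54 + 348 + 298 + 70 = 1349
Eligible share of unknowns = 0.5990 × 285 = 170.72
Denom = 1349 + 170.72 = 1519.72
RR3 = 579 / 1519.72 = 0.3810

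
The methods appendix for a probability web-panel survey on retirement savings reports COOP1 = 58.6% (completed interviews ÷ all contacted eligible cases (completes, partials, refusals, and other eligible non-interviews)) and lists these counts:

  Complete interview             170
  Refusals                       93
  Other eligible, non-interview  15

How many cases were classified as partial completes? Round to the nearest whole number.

12

COOP1 = 170 / D = 0.586
D = 170 / 0.586 = 290.1
Remaining denominator categories sum to 278
partial completes = 290.1 − 278 ≈ 12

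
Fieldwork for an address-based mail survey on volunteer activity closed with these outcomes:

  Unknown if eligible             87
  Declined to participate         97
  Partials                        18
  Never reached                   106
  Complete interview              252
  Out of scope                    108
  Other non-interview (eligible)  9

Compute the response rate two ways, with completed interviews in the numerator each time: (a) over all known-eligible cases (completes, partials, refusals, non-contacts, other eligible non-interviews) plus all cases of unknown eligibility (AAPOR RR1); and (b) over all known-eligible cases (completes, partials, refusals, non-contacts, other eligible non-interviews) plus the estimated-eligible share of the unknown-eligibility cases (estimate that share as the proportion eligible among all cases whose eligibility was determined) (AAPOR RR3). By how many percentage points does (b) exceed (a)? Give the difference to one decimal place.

1.3

Num → 252
Base → 252 + 18 + 97 + 106 + 9 + 87 = 569
RR1 = 252 / 569 = 0.4429
Eligible (known) → 252 + 18 + 97 + 106 + 9 = 482
e = 482 / (482 + 108) = 482 / 590 = 0.8169
e × U → 0.8169 × 87 = 71.07
Base → 482 + 71.07 = 553.07
RR3 = 252 / 553.07 = 0.4556
Difference = 45.56 − 44.29 = 1.27 percentage points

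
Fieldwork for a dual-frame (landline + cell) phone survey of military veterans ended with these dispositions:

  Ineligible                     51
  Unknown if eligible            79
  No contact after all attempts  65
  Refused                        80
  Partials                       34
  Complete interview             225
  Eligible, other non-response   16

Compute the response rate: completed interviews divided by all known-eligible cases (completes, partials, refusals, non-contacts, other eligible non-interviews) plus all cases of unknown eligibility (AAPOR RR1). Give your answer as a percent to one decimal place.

Top → 225
Base → 225 + 34 + 80 + 65 + 16 + 79 = 499
RR1 = 225 / 499 = 0.4509

45.1%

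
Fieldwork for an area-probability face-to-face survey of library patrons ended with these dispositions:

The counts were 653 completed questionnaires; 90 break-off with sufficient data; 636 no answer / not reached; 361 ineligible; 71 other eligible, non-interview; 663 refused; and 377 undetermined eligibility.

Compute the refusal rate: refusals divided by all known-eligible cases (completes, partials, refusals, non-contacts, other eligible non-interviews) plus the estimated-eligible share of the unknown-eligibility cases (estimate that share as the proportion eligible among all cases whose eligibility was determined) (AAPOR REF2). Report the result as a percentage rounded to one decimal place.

27.2%

Num = 663
Known eligible = 653 + 90 + 663 + 636 + 71 = 2113
e = 2113 / (2113 + 361) = 2113 / 2474 = 0.8541
e × U = 0.8541 × 377 = 322.00
Base = 2113 + 322.00 = 2435.00
REF2 = 663 / 2435.00 = 0.2723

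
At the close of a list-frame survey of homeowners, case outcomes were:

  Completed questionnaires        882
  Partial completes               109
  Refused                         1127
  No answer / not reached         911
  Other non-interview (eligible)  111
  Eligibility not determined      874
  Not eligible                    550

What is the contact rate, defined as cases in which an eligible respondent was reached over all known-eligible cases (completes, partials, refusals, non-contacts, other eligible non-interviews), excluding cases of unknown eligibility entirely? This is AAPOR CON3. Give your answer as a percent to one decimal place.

Num: 882 + 109 + 1127 + 111 = 2229
Denominator: 882 + 109 + 1127 + 911 + 111 = 3140
CON3 = 2229 / 3140 = 0.7099

71.0%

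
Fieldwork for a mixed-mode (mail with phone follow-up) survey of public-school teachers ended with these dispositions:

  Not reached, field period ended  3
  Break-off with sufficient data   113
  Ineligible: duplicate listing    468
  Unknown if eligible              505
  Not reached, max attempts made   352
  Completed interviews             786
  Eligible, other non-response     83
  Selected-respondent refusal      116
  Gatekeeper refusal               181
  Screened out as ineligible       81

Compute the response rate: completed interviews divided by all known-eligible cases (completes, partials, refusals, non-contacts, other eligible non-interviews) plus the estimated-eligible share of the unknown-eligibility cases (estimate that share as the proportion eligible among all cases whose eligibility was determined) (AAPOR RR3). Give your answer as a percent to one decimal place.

Refused = 181 + 116 = 297
No answer / not reached = 3 + 352 = 355
Screened out, ineligible = 81 + 468 = 549
Numerator = 786
Determined eligible = 786 + 113 + 297 + 355 + 83 = 1634
e = 1634 / (1634 + 549) = 1634 / 2183 = 0.7485
Eligible share of unknowns = 0.7485 × 505 = 377.99
Base = 1634 + 377.99 = 2011.99
RR3 = 786 / 2011.99 = 0.3907

39.1%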